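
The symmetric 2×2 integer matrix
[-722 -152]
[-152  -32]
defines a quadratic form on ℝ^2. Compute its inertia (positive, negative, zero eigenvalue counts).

step 0: pivot -722 → sign −
step 1: row/col 1 already zero → sign 0
signature = (0, 1, 1)

Answer: (0, 1, 1)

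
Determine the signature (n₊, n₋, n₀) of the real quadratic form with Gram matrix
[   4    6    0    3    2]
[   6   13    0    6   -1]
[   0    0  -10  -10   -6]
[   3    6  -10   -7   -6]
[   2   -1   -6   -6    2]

Answer: (4, 1, 0)

Derivation:
step 0: pivot 4 → sign +
step 1: pivot 4 → sign +
step 2: pivot -10 → sign −
step 3: pivot 3/16 → sign +
step 4: pivot 3/5 → sign +
signature = (4, 1, 0)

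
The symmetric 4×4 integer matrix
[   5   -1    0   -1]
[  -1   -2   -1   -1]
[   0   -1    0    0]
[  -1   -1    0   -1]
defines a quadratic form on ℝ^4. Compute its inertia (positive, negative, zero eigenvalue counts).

Answer: (2, 2, 0)

Derivation:
step 0: pivot 5 → sign +
step 1: pivot -11/5 → sign −
step 2: pivot 5/11 → sign +
step 3: pivot -6/5 → sign −
signature = (2, 2, 0)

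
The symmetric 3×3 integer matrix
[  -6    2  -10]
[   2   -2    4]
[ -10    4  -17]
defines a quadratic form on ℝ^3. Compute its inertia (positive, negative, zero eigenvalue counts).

Answer: (0, 2, 1)

Derivation:
step 0: pivot -6 → sign −
step 1: pivot -4/3 → sign −
step 2: row/col 2 already zero → sign 0
signature = (0, 2, 1)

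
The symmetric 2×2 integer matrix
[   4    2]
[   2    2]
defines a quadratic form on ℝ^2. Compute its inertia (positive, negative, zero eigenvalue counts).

step 0: pivot 4 → sign +
step 1: pivot 1 → sign +
signature = (2, 0, 0)

Answer: (2, 0, 0)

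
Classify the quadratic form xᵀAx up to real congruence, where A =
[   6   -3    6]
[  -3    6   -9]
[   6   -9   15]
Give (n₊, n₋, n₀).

step 0: pivot 6 → sign +
step 1: pivot 9/2 → sign +
step 2: pivot 1 → sign +
signature = (3, 0, 0)

Answer: (3, 0, 0)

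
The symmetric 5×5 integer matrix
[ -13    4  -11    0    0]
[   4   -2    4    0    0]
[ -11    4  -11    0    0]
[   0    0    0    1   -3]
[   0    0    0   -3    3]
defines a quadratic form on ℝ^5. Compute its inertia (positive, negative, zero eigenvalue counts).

step 0: pivot -13 → sign −
step 1: pivot -10/13 → sign −
step 2: pivot -6/5 → sign −
step 3: pivot 1 → sign +
step 4: pivot -6 → sign −
signature = (1, 4, 0)

Answer: (1, 4, 0)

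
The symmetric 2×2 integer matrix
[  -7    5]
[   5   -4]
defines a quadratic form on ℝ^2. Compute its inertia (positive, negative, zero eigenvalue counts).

Answer: (0, 2, 0)

Derivation:
step 0: pivot -7 → sign −
step 1: pivot -3/7 → sign −
signature = (0, 2, 0)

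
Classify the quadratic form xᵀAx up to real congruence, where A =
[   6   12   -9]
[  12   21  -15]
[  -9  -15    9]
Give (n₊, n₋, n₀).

Answer: (1, 2, 0)

Derivation:
step 0: pivot 6 → sign +
step 1: pivot -3 → sign −
step 2: pivot -3/2 → sign −
signature = (1, 2, 0)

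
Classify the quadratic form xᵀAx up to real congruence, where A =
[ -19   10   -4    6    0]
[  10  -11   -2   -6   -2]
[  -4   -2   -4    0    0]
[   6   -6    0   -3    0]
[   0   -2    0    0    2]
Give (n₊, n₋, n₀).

Answer: (1, 3, 1)

Derivation:
step 0: pivot -19 → sign −
step 1: pivot -109/19 → sign −
step 2: pivot -24/109 → sign −
step 3: pivot 3 → sign +
step 4: row/col 4 already zero → sign 0
signature = (1, 3, 1)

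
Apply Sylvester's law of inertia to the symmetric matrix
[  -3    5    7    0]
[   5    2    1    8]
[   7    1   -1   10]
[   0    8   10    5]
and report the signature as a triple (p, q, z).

step 0: pivot -3 → sign −
step 1: pivot 31/3 → sign +
step 2: pivot -6/31 → sign −
step 3: pivot -1 → sign −
signature = (1, 3, 0)

Answer: (1, 3, 0)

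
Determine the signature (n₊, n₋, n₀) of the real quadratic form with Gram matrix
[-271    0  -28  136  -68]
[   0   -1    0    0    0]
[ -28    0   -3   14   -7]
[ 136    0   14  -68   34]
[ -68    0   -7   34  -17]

Answer: (1, 3, 1)

Derivation:
step 0: pivot -271 → sign −
step 1: pivot -1 → sign −
step 2: pivot -29/271 → sign −
step 3: pivot 8/29 → sign +
step 4: row/col 4 already zero → sign 0
signature = (1, 3, 1)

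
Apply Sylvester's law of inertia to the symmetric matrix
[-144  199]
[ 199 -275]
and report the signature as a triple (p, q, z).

step 0: pivot -144 → sign −
step 1: pivot 1/144 → sign +
signature = (1, 1, 0)

Answer: (1, 1, 0)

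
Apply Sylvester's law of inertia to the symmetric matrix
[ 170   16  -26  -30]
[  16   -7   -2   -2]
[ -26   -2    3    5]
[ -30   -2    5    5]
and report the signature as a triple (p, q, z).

step 0: pivot 170 → sign +
step 1: pivot -723/85 → sign −
step 2: pivot -689/723 → sign −
step 3: pivot 2/689 → sign +
signature = (2, 2, 0)

Answer: (2, 2, 0)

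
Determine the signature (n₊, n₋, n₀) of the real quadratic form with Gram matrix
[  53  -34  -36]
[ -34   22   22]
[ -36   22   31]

Answer: (3, 0, 0)

Derivation:
step 0: pivot 53 → sign +
step 1: pivot 10/53 → sign +
step 2: pivot 1/5 → sign +
signature = (3, 0, 0)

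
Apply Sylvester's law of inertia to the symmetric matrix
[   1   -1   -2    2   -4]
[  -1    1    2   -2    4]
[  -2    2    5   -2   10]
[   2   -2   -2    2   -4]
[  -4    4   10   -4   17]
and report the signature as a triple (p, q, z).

step 0: pivot 1 → sign +
step 1: pivot 1 → sign +
step 2: pivot -6 → sign −
step 3: pivot -3 → sign −
step 4: row/col 4 already zero → sign 0
signature = (2, 2, 1)

Answer: (2, 2, 1)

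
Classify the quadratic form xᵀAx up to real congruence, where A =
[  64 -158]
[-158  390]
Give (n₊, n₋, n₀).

step 0: pivot 64 → sign +
step 1: pivot -1/16 → sign −
signature = (1, 1, 0)

Answer: (1, 1, 0)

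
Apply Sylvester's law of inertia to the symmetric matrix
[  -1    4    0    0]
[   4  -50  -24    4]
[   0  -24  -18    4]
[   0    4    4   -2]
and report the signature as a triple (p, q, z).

step 0: pivot -1 → sign −
step 1: pivot -34 → sign −
step 2: pivot -18/17 → sign −
step 3: pivot -2/9 → sign −
signature = (0, 4, 0)

Answer: (0, 4, 0)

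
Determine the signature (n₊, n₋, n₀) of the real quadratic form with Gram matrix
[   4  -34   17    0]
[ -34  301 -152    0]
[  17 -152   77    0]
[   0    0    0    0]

step 0: pivot 4 → sign +
step 1: pivot 12 → sign +
step 2: pivot 1/16 → sign +
step 3: row/col 3 already zero → sign 0
signature = (3, 0, 1)

Answer: (3, 0, 1)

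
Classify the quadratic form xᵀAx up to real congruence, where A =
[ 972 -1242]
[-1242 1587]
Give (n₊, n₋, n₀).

Answer: (1, 0, 1)

Derivation:
step 0: pivot 972 → sign +
step 1: row/col 1 already zero → sign 0
signature = (1, 0, 1)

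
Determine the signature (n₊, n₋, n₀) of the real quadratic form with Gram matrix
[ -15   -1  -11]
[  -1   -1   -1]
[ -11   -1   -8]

Answer: (1, 2, 0)

Derivation:
step 0: pivot -15 → sign −
step 1: pivot -14/15 → sign −
step 2: pivot 1/7 → sign +
signature = (1, 2, 0)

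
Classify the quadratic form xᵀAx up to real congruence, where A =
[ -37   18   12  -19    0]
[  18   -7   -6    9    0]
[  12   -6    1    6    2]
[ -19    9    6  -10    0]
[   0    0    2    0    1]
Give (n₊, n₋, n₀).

Answer: (3, 2, 0)

Derivation:
step 0: pivot -37 → sign −
step 1: pivot 65/37 → sign +
step 2: pivot 317/65 → sign +
step 3: pivot -90/317 → sign −
step 4: pivot 1/5 → sign +
signature = (3, 2, 0)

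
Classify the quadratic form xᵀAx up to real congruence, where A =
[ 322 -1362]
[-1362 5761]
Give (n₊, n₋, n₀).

Answer: (1, 1, 0)

Derivation:
step 0: pivot 322 → sign +
step 1: pivot -1/161 → sign −
signature = (1, 1, 0)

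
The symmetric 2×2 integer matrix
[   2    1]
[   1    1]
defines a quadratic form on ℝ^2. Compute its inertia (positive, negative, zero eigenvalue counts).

step 0: pivot 2 → sign +
step 1: pivot 1/2 → sign +
signature = (2, 0, 0)

Answer: (2, 0, 0)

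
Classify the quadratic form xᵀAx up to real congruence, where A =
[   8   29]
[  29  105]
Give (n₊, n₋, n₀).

step 0: pivot 8 → sign +
step 1: pivot -1/8 → sign −
signature = (1, 1, 0)

Answer: (1, 1, 0)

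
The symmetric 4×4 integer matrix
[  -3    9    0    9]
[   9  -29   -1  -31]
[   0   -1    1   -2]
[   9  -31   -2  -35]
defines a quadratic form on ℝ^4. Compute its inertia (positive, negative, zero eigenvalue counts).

step 0: pivot -3 → sign −
step 1: pivot -2 → sign −
step 2: pivot 3/2 → sign +
step 3: row/col 3 already zero → sign 0
signature = (1, 2, 1)

Answer: (1, 2, 1)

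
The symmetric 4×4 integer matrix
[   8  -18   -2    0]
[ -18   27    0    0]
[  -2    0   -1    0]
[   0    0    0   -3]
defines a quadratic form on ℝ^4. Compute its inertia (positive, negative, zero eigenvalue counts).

Answer: (1, 2, 1)

Derivation:
step 0: pivot 8 → sign +
step 1: pivot -27/2 → sign −
step 2: pivot -3 → sign −
step 3: row/col 3 already zero → sign 0
signature = (1, 2, 1)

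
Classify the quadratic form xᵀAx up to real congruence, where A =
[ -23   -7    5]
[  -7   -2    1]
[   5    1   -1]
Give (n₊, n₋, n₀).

step 0: pivot -23 → sign −
step 1: pivot 3/23 → sign +
step 2: pivot -2 → sign −
signature = (1, 2, 0)

Answer: (1, 2, 0)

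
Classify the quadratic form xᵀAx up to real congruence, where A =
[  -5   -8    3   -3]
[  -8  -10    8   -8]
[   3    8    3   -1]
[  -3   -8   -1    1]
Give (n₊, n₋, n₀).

step 0: pivot -5 → sign −
step 1: pivot 14/5 → sign +
step 2: pivot 8/7 → sign +
step 3: pivot -3/2 → sign −
signature = (2, 2, 0)

Answer: (2, 2, 0)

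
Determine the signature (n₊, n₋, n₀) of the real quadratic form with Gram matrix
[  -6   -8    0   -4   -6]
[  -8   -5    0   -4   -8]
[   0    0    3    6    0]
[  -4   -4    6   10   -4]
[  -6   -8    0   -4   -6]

Answer: (3, 1, 1)

Derivation:
step 0: pivot -6 → sign −
step 1: pivot 17/3 → sign +
step 2: pivot 3 → sign +
step 3: pivot 6/17 → sign +
step 4: row/col 4 already zero → sign 0
signature = (3, 1, 1)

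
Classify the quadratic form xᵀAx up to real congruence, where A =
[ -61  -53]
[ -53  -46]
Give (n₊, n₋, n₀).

Answer: (1, 1, 0)

Derivation:
step 0: pivot -61 → sign −
step 1: pivot 3/61 → sign +
signature = (1, 1, 0)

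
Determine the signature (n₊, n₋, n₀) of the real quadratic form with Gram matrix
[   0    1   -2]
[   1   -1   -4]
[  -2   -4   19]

step 0: pivot -1 → sign −
step 1: pivot 1 → sign +
step 2: pivot -1 → sign −
signature = (1, 2, 0)

Answer: (1, 2, 0)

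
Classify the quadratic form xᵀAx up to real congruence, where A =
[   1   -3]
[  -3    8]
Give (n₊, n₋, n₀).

Answer: (1, 1, 0)

Derivation:
step 0: pivot 1 → sign +
step 1: pivot -1 → sign −
signature = (1, 1, 0)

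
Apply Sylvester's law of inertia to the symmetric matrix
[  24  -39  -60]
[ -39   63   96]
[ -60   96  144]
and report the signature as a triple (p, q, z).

step 0: pivot 24 → sign +
step 1: pivot -3/8 → sign −
step 2: row/col 2 already zero → sign 0
signature = (1, 1, 1)

Answer: (1, 1, 1)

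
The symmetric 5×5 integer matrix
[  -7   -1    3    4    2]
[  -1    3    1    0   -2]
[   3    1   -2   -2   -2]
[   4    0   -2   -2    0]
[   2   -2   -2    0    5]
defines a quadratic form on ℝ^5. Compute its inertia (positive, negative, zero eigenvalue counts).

step 0: pivot -7 → sign −
step 1: pivot 22/7 → sign +
step 2: pivot -9/11 → sign −
step 3: pivot 2/9 → sign +
step 4: pivot 1 → sign +
signature = (3, 2, 0)

Answer: (3, 2, 0)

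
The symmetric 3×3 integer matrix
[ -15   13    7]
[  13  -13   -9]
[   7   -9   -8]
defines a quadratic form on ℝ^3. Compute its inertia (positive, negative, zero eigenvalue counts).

Answer: (1, 2, 0)

Derivation:
step 0: pivot -15 → sign −
step 1: pivot -26/15 → sign −
step 2: pivot 3/13 → sign +
signature = (1, 2, 0)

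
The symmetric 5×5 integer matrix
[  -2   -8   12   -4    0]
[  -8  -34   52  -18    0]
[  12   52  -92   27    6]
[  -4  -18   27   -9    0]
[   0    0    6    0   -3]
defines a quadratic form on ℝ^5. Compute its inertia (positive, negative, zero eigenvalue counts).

step 0: pivot -2 → sign −
step 1: pivot -2 → sign −
step 2: pivot -12 → sign −
step 3: pivot 13/12 → sign +
step 4: pivot -3/13 → sign −
signature = (1, 4, 0)

Answer: (1, 4, 0)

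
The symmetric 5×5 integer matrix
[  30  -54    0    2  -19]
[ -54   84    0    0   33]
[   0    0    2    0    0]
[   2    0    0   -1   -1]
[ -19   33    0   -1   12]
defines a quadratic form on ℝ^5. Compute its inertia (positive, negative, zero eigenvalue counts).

Answer: (3, 2, 0)

Derivation:
step 0: pivot 30 → sign +
step 1: pivot -66/5 → sign −
step 2: pivot 2 → sign +
step 3: pivot -5/33 → sign −
step 4: pivot 1/10 → sign +
signature = (3, 2, 0)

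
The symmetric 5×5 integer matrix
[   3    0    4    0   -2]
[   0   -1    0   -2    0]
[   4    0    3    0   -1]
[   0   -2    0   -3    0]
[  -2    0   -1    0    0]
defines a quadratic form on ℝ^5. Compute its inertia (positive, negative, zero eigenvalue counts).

Answer: (2, 3, 0)

Derivation:
step 0: pivot 3 → sign +
step 1: pivot -1 → sign −
step 2: pivot -7/3 → sign −
step 3: pivot 1 → sign +
step 4: pivot -1/7 → sign −
signature = (2, 3, 0)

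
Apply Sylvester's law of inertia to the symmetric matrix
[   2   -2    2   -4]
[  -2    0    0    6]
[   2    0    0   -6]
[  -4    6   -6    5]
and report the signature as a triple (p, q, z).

Answer: (1, 2, 1)

Derivation:
step 0: pivot 2 → sign +
step 1: pivot -2 → sign −
step 2: pivot -1 → sign −
step 3: row/col 3 already zero → sign 0
signature = (1, 2, 1)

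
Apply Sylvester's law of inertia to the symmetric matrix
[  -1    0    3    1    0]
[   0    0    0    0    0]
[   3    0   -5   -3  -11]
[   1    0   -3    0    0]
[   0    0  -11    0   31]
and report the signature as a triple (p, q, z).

Answer: (3, 1, 1)

Derivation:
step 0: pivot -1 → sign −
step 1: pivot 4 → sign +
step 2: pivot 1 → sign +
step 3: pivot 3/4 → sign +
step 4: row/col 4 already zero → sign 0
signature = (3, 1, 1)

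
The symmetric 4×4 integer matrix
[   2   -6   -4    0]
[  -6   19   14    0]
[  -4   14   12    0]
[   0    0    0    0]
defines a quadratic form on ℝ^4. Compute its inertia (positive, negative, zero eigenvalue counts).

step 0: pivot 2 → sign +
step 1: pivot 1 → sign +
step 2: row/col 2 already zero → sign 0
step 3: row/col 3 already zero → sign 0
signature = (2, 0, 2)

Answer: (2, 0, 2)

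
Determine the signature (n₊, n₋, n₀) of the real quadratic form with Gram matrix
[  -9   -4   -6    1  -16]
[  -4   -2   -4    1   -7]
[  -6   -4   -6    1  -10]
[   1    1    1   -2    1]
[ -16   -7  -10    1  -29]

step 0: pivot -9 → sign −
step 1: pivot -2/9 → sign −
step 2: pivot 6 → sign +
step 3: pivot -2 → sign −
step 4: pivot -3/8 → sign −
signature = (1, 4, 0)

Answer: (1, 4, 0)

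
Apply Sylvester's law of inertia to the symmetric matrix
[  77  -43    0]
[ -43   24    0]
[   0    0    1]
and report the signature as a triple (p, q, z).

step 0: pivot 77 → sign +
step 1: pivot -1/77 → sign −
step 2: pivot 1 → sign +
signature = (2, 1, 0)

Answer: (2, 1, 0)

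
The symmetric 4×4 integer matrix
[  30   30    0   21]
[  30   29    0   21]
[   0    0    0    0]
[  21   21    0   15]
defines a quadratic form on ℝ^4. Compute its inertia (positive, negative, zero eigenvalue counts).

step 0: pivot 30 → sign +
step 1: pivot -1 → sign −
step 2: pivot 3/10 → sign +
step 3: row/col 3 already zero → sign 0
signature = (2, 1, 1)

Answer: (2, 1, 1)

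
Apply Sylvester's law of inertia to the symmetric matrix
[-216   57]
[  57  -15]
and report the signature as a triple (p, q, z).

Answer: (1, 1, 0)

Derivation:
step 0: pivot -216 → sign −
step 1: pivot 1/24 → sign +
signature = (1, 1, 0)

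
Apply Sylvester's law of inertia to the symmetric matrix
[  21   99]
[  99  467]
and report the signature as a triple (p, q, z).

step 0: pivot 21 → sign +
step 1: pivot 2/7 → sign +
signature = (2, 0, 0)

Answer: (2, 0, 0)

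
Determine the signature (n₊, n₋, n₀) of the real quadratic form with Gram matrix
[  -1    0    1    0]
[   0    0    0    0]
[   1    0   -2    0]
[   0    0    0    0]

Answer: (0, 2, 2)

Derivation:
step 0: pivot -1 → sign −
step 1: pivot -1 → sign −
step 2: row/col 2 already zero → sign 0
step 3: row/col 3 already zero → sign 0
signature = (0, 2, 2)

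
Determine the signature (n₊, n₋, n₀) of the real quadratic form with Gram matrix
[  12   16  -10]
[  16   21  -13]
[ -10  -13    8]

step 0: pivot 12 → sign +
step 1: pivot -1/3 → sign −
step 2: row/col 2 already zero → sign 0
signature = (1, 1, 1)

Answer: (1, 1, 1)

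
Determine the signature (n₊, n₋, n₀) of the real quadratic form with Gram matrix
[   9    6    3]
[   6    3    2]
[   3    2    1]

step 0: pivot 9 → sign +
step 1: pivot -1 → sign −
step 2: row/col 2 already zero → sign 0
signature = (1, 1, 1)

Answer: (1, 1, 1)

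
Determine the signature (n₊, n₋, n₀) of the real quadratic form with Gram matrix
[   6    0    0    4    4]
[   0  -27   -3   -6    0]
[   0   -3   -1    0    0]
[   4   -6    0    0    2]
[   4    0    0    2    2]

step 0: pivot 6 → sign +
step 1: pivot -27 → sign −
step 2: pivot -2/3 → sign −
step 3: pivot -2/3 → sign −
step 4: row/col 4 already zero → sign 0
signature = (1, 3, 1)

Answer: (1, 3, 1)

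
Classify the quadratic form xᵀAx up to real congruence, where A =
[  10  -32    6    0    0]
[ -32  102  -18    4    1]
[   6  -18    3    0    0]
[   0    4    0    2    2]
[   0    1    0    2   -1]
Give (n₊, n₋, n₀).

Answer: (2, 3, 0)

Derivation:
step 0: pivot 10 → sign +
step 1: pivot -2/5 → sign −
step 2: pivot 3 → sign +
step 3: pivot -6 → sign −
step 4: pivot -3/2 → sign −
signature = (2, 3, 0)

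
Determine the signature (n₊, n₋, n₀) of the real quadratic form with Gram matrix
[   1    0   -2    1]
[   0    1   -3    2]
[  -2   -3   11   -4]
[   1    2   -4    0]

Answer: (3, 1, 0)

Derivation:
step 0: pivot 1 → sign +
step 1: pivot 1 → sign +
step 2: pivot -2 → sign −
step 3: pivot 3 → sign +
signature = (3, 1, 0)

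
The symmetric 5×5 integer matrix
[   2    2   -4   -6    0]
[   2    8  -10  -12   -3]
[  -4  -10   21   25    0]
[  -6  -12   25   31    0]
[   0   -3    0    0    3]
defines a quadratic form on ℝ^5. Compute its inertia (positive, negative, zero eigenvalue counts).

step 0: pivot 2 → sign +
step 1: pivot 6 → sign +
step 2: pivot 7 → sign +
step 3: pivot 3/14 → sign +
step 4: row/col 4 already zero → sign 0
signature = (4, 0, 1)

Answer: (4, 0, 1)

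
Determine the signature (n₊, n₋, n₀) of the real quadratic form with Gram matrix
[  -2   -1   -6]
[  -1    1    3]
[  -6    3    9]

Answer: (2, 1, 0)

Derivation:
step 0: pivot -2 → sign −
step 1: pivot 3/2 → sign +
step 2: pivot 3 → sign +
signature = (2, 1, 0)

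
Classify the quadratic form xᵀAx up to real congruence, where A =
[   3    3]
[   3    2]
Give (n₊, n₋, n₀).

step 0: pivot 3 → sign +
step 1: pivot -1 → sign −
signature = (1, 1, 0)

Answer: (1, 1, 0)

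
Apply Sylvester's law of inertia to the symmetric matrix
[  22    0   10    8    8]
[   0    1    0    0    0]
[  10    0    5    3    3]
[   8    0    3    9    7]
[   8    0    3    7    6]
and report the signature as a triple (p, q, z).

Answer: (5, 0, 0)

Derivation:
step 0: pivot 22 → sign +
step 1: pivot 1 → sign +
step 2: pivot 5/11 → sign +
step 3: pivot 26/5 → sign +
step 4: pivot 3/13 → sign +
signature = (5, 0, 0)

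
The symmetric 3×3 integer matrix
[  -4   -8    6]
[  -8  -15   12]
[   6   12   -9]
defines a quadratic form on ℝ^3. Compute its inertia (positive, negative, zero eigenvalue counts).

step 0: pivot -4 → sign −
step 1: pivot 1 → sign +
step 2: row/col 2 already zero → sign 0
signature = (1, 1, 1)

Answer: (1, 1, 1)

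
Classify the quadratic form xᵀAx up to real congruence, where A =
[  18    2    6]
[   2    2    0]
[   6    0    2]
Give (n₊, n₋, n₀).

Answer: (2, 1, 0)

Derivation:
step 0: pivot 18 → sign +
step 1: pivot 16/9 → sign +
step 2: pivot -1/4 → sign −
signature = (2, 1, 0)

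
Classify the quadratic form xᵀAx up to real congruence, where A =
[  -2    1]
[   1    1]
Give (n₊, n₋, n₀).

step 0: pivot -2 → sign −
step 1: pivot 3/2 → sign +
signature = (1, 1, 0)

Answer: (1, 1, 0)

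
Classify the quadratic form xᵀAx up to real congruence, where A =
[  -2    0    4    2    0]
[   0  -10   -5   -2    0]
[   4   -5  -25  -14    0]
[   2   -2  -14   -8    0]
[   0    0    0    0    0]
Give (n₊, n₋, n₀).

step 0: pivot -2 → sign −
step 1: pivot -10 → sign −
step 2: pivot -29/2 → sign −
step 3: pivot -2/145 → sign −
step 4: row/col 4 already zero → sign 0
signature = (0, 4, 1)

Answer: (0, 4, 1)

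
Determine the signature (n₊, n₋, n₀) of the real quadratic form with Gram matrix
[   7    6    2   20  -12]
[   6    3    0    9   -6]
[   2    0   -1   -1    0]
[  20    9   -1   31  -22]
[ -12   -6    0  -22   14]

Answer: (2, 3, 0)

Derivation:
step 0: pivot 7 → sign +
step 1: pivot -15/7 → sign −
step 2: pivot -1/5 → sign −
step 3: pivot 5 → sign +
step 4: pivot -6/5 → sign −
signature = (2, 3, 0)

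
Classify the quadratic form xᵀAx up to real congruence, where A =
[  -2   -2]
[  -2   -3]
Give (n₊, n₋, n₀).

step 0: pivot -2 → sign −
step 1: pivot -1 → sign −
signature = (0, 2, 0)

Answer: (0, 2, 0)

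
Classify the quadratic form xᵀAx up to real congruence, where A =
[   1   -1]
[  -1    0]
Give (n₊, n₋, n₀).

step 0: pivot 1 → sign +
step 1: pivot -1 → sign −
signature = (1, 1, 0)

Answer: (1, 1, 0)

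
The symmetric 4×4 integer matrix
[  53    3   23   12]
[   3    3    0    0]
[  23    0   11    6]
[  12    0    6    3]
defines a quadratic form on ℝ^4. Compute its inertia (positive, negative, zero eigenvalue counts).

step 0: pivot 53 → sign +
step 1: pivot 150/53 → sign +
step 2: pivot 21/50 → sign +
step 3: pivot -3/7 → sign −
signature = (3, 1, 0)

Answer: (3, 1, 0)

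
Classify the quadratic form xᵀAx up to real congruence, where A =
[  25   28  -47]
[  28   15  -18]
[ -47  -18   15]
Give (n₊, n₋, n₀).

Answer: (1, 2, 0)

Derivation:
step 0: pivot 25 → sign +
step 1: pivot -409/25 → sign −
step 2: pivot -6/409 → sign −
signature = (1, 2, 0)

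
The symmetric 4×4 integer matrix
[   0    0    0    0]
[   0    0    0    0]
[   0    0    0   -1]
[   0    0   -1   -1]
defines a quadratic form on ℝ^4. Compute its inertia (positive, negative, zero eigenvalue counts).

Answer: (1, 1, 2)

Derivation:
step 0: pivot -1 → sign −
step 1: pivot 1 → sign +
step 2: row/col 2 already zero → sign 0
step 3: row/col 3 already zero → sign 0
signature = (1, 1, 2)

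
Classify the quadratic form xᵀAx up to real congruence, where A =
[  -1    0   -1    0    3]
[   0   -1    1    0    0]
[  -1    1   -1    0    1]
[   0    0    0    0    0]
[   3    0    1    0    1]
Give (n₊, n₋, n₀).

Answer: (2, 2, 1)

Derivation:
step 0: pivot -1 → sign −
step 1: pivot -1 → sign −
step 2: pivot 1 → sign +
step 3: pivot 6 → sign +
step 4: row/col 4 already zero → sign 0
signature = (2, 2, 1)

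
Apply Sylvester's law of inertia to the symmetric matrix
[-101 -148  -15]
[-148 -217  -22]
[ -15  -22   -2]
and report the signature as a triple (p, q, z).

Answer: (1, 2, 0)

Derivation:
step 0: pivot -101 → sign −
step 1: pivot -13/101 → sign −
step 2: pivot 3/13 → sign +
signature = (1, 2, 0)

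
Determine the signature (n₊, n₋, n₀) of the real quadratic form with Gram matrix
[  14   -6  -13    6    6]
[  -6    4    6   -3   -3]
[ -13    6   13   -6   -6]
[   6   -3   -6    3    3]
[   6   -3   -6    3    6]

Answer: (5, 0, 0)

Derivation:
step 0: pivot 14 → sign +
step 1: pivot 10/7 → sign +
step 2: pivot 4/5 → sign +
step 3: pivot 3/16 → sign +
step 4: pivot 3 → sign +
signature = (5, 0, 0)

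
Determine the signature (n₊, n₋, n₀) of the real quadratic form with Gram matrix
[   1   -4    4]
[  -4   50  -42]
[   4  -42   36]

step 0: pivot 1 → sign +
step 1: pivot 34 → sign +
step 2: pivot 2/17 → sign +
signature = (3, 0, 0)

Answer: (3, 0, 0)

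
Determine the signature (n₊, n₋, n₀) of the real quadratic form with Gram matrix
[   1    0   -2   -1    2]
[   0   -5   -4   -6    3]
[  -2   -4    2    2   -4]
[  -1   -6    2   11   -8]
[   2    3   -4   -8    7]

step 0: pivot 1 → sign +
step 1: pivot -5 → sign −
step 2: pivot 6/5 → sign +
step 3: pivot -2 → sign −
step 4: row/col 4 already zero → sign 0
signature = (2, 2, 1)

Answer: (2, 2, 1)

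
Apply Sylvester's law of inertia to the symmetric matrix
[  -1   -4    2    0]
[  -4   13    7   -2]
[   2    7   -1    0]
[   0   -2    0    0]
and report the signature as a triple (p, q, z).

step 0: pivot -1 → sign −
step 1: pivot 29 → sign +
step 2: pivot 86/29 → sign +
step 3: pivot -6/43 → sign −
signature = (2, 2, 0)

Answer: (2, 2, 0)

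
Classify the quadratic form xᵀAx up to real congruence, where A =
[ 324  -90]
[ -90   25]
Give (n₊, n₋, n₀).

step 0: pivot 324 → sign +
step 1: row/col 1 already zero → sign 0
signature = (1, 0, 1)

Answer: (1, 0, 1)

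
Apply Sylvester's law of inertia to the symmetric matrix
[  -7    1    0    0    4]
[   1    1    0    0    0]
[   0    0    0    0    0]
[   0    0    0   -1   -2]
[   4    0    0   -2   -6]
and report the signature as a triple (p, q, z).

Answer: (1, 2, 2)

Derivation:
step 0: pivot -7 → sign −
step 1: pivot 8/7 → sign +
step 2: pivot -1 → sign −
step 3: row/col 3 already zero → sign 0
step 4: row/col 4 already zero → sign 0
signature = (1, 2, 2)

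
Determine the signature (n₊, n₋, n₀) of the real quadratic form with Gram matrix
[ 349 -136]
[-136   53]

Answer: (2, 0, 0)

Derivation:
step 0: pivot 349 → sign +
step 1: pivot 1/349 → sign +
signature = (2, 0, 0)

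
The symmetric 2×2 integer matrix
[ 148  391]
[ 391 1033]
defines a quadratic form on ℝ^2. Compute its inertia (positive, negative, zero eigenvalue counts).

step 0: pivot 148 → sign +
step 1: pivot 3/148 → sign +
signature = (2, 0, 0)

Answer: (2, 0, 0)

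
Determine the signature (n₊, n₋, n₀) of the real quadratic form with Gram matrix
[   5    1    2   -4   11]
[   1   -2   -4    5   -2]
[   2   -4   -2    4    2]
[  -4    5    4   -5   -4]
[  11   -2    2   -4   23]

step 0: pivot 5 → sign +
step 1: pivot -11/5 → sign −
step 2: pivot 6 → sign +
step 3: pivot 12/11 → sign +
step 4: pivot 3/4 → sign +
signature = (4, 1, 0)

Answer: (4, 1, 0)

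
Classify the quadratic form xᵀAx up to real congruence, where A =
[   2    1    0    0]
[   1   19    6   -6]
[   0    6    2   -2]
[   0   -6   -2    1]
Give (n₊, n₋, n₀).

Answer: (3, 1, 0)

Derivation:
step 0: pivot 2 → sign +
step 1: pivot 37/2 → sign +
step 2: pivot 2/37 → sign +
step 3: pivot -1 → sign −
signature = (3, 1, 0)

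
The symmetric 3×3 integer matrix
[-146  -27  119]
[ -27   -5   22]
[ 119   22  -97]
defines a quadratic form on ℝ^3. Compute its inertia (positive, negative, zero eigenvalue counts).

step 0: pivot -146 → sign −
step 1: pivot -1/146 → sign −
step 2: row/col 2 already zero → sign 0
signature = (0, 2, 1)

Answer: (0, 2, 1)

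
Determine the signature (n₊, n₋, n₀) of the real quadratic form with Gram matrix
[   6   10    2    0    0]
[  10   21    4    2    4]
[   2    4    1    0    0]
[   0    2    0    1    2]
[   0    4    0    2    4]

Answer: (3, 1, 1)

Derivation:
step 0: pivot 6 → sign +
step 1: pivot 13/3 → sign +
step 2: pivot 3/13 → sign +
step 3: pivot -1/3 → sign −
step 4: row/col 4 already zero → sign 0
signature = (3, 1, 1)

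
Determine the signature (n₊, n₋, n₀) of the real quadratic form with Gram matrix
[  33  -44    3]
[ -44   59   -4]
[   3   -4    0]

Answer: (2, 1, 0)

Derivation:
step 0: pivot 33 → sign +
step 1: pivot 1/3 → sign +
step 2: pivot -3/11 → sign −
signature = (2, 1, 0)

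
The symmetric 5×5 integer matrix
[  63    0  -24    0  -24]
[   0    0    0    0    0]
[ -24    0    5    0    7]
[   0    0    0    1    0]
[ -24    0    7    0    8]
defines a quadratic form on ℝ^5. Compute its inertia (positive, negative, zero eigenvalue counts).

Answer: (2, 2, 1)

Derivation:
step 0: pivot 63 → sign +
step 1: pivot -29/7 → sign −
step 2: pivot 1 → sign +
step 3: pivot -1/29 → sign −
step 4: row/col 4 already zero → sign 0
signature = (2, 2, 1)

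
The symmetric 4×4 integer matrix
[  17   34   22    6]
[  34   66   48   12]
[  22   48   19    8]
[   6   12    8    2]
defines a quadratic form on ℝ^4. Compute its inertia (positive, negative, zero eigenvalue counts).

Answer: (1, 3, 0)

Derivation:
step 0: pivot 17 → sign +
step 1: pivot -2 → sign −
step 2: pivot -25/17 → sign −
step 3: pivot -2/25 → sign −
signature = (1, 3, 0)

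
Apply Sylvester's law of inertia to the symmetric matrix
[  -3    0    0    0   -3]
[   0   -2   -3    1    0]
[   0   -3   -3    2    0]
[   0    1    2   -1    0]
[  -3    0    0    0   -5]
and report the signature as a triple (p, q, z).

Answer: (1, 4, 0)

Derivation:
step 0: pivot -3 → sign −
step 1: pivot -2 → sign −
step 2: pivot 3/2 → sign +
step 3: pivot -2/3 → sign −
step 4: pivot -2 → sign −
signature = (1, 4, 0)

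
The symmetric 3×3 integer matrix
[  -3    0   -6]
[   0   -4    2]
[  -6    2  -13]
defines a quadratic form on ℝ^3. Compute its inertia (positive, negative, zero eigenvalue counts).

Answer: (0, 2, 1)

Derivation:
step 0: pivot -3 → sign −
step 1: pivot -4 → sign −
step 2: row/col 2 already zero → sign 0
signature = (0, 2, 1)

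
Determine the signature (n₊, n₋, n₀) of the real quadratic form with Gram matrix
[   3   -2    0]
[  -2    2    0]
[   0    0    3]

step 0: pivot 3 → sign +
step 1: pivot 2/3 → sign +
step 2: pivot 3 → sign +
signature = (3, 0, 0)

Answer: (3, 0, 0)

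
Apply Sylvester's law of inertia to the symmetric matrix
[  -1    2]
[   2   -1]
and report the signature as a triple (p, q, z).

Answer: (1, 1, 0)

Derivation:
step 0: pivot -1 → sign −
step 1: pivot 3 → sign +
signature = (1, 1, 0)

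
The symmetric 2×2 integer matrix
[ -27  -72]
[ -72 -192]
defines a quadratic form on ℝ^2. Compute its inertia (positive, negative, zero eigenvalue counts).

Answer: (0, 1, 1)

Derivation:
step 0: pivot -27 → sign −
step 1: row/col 1 already zero → sign 0
signature = (0, 1, 1)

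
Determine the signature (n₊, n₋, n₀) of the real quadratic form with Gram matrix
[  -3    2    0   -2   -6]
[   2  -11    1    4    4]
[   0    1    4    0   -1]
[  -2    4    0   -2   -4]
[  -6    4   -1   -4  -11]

step 0: pivot -3 → sign −
step 1: pivot -29/3 → sign −
step 2: pivot 119/29 → sign +
step 3: pivot 6/119 → sign +
step 4: pivot 2/3 → sign +
signature = (3, 2, 0)

Answer: (3, 2, 0)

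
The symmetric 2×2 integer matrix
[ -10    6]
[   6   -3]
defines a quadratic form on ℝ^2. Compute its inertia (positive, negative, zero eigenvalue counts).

Answer: (1, 1, 0)

Derivation:
step 0: pivot -10 → sign −
step 1: pivot 3/5 → sign +
signature = (1, 1, 0)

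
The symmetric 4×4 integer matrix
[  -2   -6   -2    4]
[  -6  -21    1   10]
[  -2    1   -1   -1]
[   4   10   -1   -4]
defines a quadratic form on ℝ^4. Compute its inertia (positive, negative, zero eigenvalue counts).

step 0: pivot -2 → sign −
step 1: pivot -3 → sign −
step 2: pivot 52/3 → sign +
step 3: pivot -3/52 → sign −
signature = (1, 3, 0)

Answer: (1, 3, 0)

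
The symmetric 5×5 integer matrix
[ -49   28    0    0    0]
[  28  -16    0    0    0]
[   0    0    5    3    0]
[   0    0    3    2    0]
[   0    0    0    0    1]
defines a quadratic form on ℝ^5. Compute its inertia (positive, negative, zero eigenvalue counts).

Answer: (3, 1, 1)

Derivation:
step 0: pivot -49 → sign −
step 1: pivot 5 → sign +
step 2: pivot 1/5 → sign +
step 3: pivot 1 → sign +
step 4: row/col 4 already zero → sign 0
signature = (3, 1, 1)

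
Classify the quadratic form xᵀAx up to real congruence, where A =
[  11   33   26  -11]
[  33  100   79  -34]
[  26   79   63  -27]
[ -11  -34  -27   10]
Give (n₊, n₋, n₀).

step 0: pivot 11 → sign +
step 1: pivot 1 → sign +
step 2: pivot 6/11 → sign +
step 3: pivot -2 → sign −
signature = (3, 1, 0)

Answer: (3, 1, 0)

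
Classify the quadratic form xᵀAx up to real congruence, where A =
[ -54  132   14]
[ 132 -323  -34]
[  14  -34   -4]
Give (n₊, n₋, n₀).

step 0: pivot -54 → sign −
step 1: pivot -1/3 → sign −
step 2: pivot -2/9 → sign −
signature = (0, 3, 0)

Answer: (0, 3, 0)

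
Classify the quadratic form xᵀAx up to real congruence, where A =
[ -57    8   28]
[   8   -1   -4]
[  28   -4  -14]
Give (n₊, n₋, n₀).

step 0: pivot -57 → sign −
step 1: pivot 7/57 → sign +
step 2: pivot -2/7 → sign −
signature = (1, 2, 0)

Answer: (1, 2, 0)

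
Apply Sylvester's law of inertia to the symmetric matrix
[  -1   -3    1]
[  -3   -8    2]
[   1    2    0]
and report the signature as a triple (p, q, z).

step 0: pivot -1 → sign −
step 1: pivot 1 → sign +
step 2: row/col 2 already zero → sign 0
signature = (1, 1, 1)

Answer: (1, 1, 1)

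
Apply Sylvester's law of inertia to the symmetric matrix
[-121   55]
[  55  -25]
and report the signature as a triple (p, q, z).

step 0: pivot -121 → sign −
step 1: row/col 1 already zero → sign 0
signature = (0, 1, 1)

Answer: (0, 1, 1)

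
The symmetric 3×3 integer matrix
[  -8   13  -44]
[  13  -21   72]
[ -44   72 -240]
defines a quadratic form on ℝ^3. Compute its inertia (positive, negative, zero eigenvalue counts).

step 0: pivot -8 → sign −
step 1: pivot 1/8 → sign +
step 2: row/col 2 already zero → sign 0
signature = (1, 1, 1)

Answer: (1, 1, 1)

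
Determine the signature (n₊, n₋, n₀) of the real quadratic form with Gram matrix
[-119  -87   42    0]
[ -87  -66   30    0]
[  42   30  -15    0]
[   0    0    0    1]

Answer: (2, 2, 0)

Derivation:
step 0: pivot -119 → sign −
step 1: pivot -285/119 → sign −
step 2: pivot 3/95 → sign +
step 3: pivot 1 → sign +
signature = (2, 2, 0)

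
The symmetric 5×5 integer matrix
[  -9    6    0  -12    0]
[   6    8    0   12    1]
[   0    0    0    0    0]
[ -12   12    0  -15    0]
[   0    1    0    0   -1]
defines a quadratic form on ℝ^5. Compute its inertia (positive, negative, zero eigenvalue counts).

Answer: (1, 3, 1)

Derivation:
step 0: pivot -9 → sign −
step 1: pivot 12 → sign +
step 2: pivot -1/3 → sign −
step 3: pivot -3/4 → sign −
step 4: row/col 4 already zero → sign 0
signature = (1, 3, 1)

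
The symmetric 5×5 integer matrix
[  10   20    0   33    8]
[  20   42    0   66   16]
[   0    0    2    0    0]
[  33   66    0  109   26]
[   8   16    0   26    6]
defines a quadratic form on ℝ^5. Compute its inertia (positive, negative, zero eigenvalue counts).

step 0: pivot 10 → sign +
step 1: pivot 2 → sign +
step 2: pivot 2 → sign +
step 3: pivot 1/10 → sign +
step 4: pivot -2 → sign −
signature = (4, 1, 0)

Answer: (4, 1, 0)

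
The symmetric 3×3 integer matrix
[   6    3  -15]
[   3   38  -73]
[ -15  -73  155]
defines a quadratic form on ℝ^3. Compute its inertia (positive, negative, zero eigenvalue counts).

Answer: (2, 1, 0)

Derivation:
step 0: pivot 6 → sign +
step 1: pivot 73/2 → sign +
step 2: pivot -3/73 → sign −
signature = (2, 1, 0)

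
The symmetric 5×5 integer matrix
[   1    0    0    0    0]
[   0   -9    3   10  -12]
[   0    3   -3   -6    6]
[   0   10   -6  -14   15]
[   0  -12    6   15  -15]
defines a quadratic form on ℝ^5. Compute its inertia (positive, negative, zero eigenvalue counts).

Answer: (3, 2, 0)

Derivation:
step 0: pivot 1 → sign +
step 1: pivot -9 → sign −
step 2: pivot -2 → sign −
step 3: pivot 2/3 → sign +
step 4: pivot 3/2 → sign +
signature = (3, 2, 0)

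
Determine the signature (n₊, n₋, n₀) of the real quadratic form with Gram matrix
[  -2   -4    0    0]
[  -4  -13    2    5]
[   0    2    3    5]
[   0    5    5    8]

step 0: pivot -2 → sign −
step 1: pivot -5 → sign −
step 2: pivot 19/5 → sign +
step 3: pivot 2/19 → sign +
signature = (2, 2, 0)

Answer: (2, 2, 0)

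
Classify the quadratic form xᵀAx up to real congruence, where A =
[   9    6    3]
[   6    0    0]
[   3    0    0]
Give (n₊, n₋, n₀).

Answer: (1, 1, 1)

Derivation:
step 0: pivot 9 → sign +
step 1: pivot -4 → sign −
step 2: row/col 2 already zero → sign 0
signature = (1, 1, 1)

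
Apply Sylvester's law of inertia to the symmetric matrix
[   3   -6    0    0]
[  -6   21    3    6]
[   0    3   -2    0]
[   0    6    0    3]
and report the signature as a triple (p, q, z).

step 0: pivot 3 → sign +
step 1: pivot 9 → sign +
step 2: pivot -3 → sign −
step 3: pivot 1/3 → sign +
signature = (3, 1, 0)

Answer: (3, 1, 0)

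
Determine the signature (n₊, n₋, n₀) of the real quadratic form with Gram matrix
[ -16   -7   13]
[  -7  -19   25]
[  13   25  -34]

step 0: pivot -16 → sign −
step 1: pivot -255/16 → sign −
step 2: pivot -3/85 → sign −
signature = (0, 3, 0)

Answer: (0, 3, 0)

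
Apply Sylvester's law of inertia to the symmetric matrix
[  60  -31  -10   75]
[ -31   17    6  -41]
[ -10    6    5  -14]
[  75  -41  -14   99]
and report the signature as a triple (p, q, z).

Answer: (4, 0, 0)

Derivation:
step 0: pivot 60 → sign +
step 1: pivot 59/60 → sign +
step 2: pivot 155/59 → sign +
step 3: pivot 6/155 → sign +
signature = (4, 0, 0)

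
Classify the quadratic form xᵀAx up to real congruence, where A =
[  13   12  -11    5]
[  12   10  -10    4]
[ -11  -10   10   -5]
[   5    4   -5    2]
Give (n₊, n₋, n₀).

Answer: (2, 2, 0)

Derivation:
step 0: pivot 13 → sign +
step 1: pivot -14/13 → sign −
step 2: pivot 5/7 → sign +
step 3: pivot -3/5 → sign −
signature = (2, 2, 0)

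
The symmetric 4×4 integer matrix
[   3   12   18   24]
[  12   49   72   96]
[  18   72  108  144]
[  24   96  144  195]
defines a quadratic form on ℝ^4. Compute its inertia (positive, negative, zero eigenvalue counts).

step 0: pivot 3 → sign +
step 1: pivot 1 → sign +
step 2: pivot 3 → sign +
step 3: row/col 3 already zero → sign 0
signature = (3, 0, 1)

Answer: (3, 0, 1)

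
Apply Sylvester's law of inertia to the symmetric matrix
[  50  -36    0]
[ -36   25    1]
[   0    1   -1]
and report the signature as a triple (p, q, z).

Answer: (2, 1, 0)

Derivation:
step 0: pivot 50 → sign +
step 1: pivot -23/25 → sign −
step 2: pivot 2/23 → sign +
signature = (2, 1, 0)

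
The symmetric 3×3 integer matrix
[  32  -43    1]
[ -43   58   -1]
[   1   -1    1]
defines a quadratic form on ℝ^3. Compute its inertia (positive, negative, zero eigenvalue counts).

step 0: pivot 32 → sign +
step 1: pivot 7/32 → sign +
step 2: pivot 3/7 → sign +
signature = (3, 0, 0)

Answer: (3, 0, 0)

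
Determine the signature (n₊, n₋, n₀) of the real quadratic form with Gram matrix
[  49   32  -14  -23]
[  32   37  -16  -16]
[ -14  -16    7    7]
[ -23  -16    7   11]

step 0: pivot 49 → sign +
step 1: pivot 789/49 → sign +
step 2: pivot 21/263 → sign +
step 3: pivot 1/7 → sign +
signature = (4, 0, 0)

Answer: (4, 0, 0)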